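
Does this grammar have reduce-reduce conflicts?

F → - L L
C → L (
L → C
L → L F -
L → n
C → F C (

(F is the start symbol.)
No reduce-reduce conflicts

Augment with F' → F and build the canonical LR(0) collection (I0 = CLOSURE({[F' → . F]}), then GOTO on every symbol after a dot until no new states appear). It has 16 states:
  I0: { [F → . - L L], [F' → . F] }  — shift
  I1: { [C → . F C (], [C → . L (], [F → - . L L], [F → . - L L], [L → . C], [L → . L F -], [L → . n] }  — shift
  I2: { [F' → F .] }  — accept
  I3: { [L → C .] }  — reduce
  I4: { [C → . F C (], [C → . L (], [C → F . C (], [F → . - L L], [L → . C], [L → . L F -], [L → . n] }  — shift
  I5: { [C → . F C (], [C → . L (], [C → L . (], [F → - L . L], [F → . - L L], [L → . C], [L → . L F -], [L → . n], [L → L . F -] }  — shift
  I6: { [L → n .] }  — reduce
  I7: { [C → L ( .] }  — reduce
  I8: { [C → . F C (], [C → . L (], [C → F . C (], [F → . - L L], [L → . C], [L → . L F -], [L → . n], [L → L F . -] }  — shift
  I9: { [C → L . (], [F → - L L .], [F → . - L L], [L → L . F -] }  — shift, reduce
  I10: { [L → L F . -] }  — shift
  I11: { [L → L F - .] }  — reduce
  I12: { [C → . F C (], [C → . L (], [F → - . L L], [F → . - L L], [L → . C], [L → . L F -], [L → . n], [L → L F - .] }  — shift, reduce
  I13: { [C → F C . (], [L → C .] }  — shift, reduce
  I14: { [C → L . (], [F → . - L L], [L → L . F -] }  — shift
  I15: { [C → F C ( .] }  — reduce

No state contains more than one complete item.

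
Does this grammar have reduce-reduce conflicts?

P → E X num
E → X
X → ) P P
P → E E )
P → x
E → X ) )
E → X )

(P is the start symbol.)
A reduce-reduce conflict occurs when an LR(0) state has two complete items [A → α .] and [B → β .] — both call for a reduction, and with no lookahead the parser cannot choose between them.

Augment with P' → P and build the canonical LR(0) collection (I0 = CLOSURE({[P' → . P]}), then GOTO on every symbol after a dot until no new states appear). It has 14 states:
  I0: { [E → . X ) )], [E → . X )], [E → . X], [P → . E E )], [P → . E X num], [P → . x], [P' → . P], [X → . ) P P] }  — shift
  I1: { [E → . X ) )], [E → . X )], [E → . X], [P → . E E )], [P → . E X num], [P → . x], [X → ) . P P], [X → . ) P P] }  — shift
  I2: { [E → . X ) )], [E → . X )], [E → . X], [P → E . E )], [P → E . X num], [X → . ) P P] }  — shift
  I3: { [P' → P .] }  — accept
  I4: { [E → X . ) )], [E → X . )], [E → X .] }  — shift, reduce
  I5: { [P → x .] }  — reduce
  I6: { [E → X ) . )], [E → X ) .] }  — shift, reduce
  I7: { [E → X ) ) .] }  — reduce
  I8: { [P → E E . )] }  — shift
  I9: { [E → X . ) )], [E → X . )], [E → X .], [P → E X . num] }  — shift, reduce
  I10: { [P → E X num .] }  — reduce
  I11: { [P → E E ) .] }  — reduce
  I12: { [E → . X ) )], [E → . X )], [E → . X], [P → . E E )], [P → . E X num], [P → . x], [X → ) P . P], [X → . ) P P] }  — shift
  I13: { [X → ) P P .] }  — reduce

No state contains more than one complete item.

Answer: No reduce-reduce conflicts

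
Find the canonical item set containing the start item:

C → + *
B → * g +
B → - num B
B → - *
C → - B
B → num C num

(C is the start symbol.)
First, augment the grammar with C' → C
I₀ = CLOSURE({ [C' → . C] }):
  [C' → . C] has the dot before C: add [C → . + *], [C → . - B]
No further items can be added.

I₀ = { [C → . + *], [C → . - B], [C' → . C] }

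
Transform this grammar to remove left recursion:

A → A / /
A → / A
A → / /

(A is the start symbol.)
A → / A A'
A → / / A'
A' → / / A'
A' → ε

A is directly left-recursive. The standard transformation for
  A → A α₁ | ... | A α_m | β₁ | ... | β_n
is
  A  → β₁ A' | ... | β_n A'
  A' → α₁ A' | ... | α_m A' | ε

A → / A becomes A → / A A'
A → / / becomes A → / / A'
A → A / / becomes A' → / / A'
Add A' → ε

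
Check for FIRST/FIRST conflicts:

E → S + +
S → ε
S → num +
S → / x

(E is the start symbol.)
No FIRST/FIRST conflicts.

Productions for S:
  S → ε: FIRST = { ε }
  S → num +: FIRST = { 'num' }
  S → / x: FIRST = { '/' }
E has only one production, so no FIRST/FIRST conflict is possible there.

All alternatives of each non-terminal have pairwise disjoint FIRST sets.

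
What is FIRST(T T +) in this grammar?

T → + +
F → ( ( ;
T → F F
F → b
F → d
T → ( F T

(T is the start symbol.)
FIRST sets of the non-terminals involved (from the grammar, by fixed-point iteration):
  FIRST(T) = { '(', '+', 'b', 'd' }

To compute FIRST(T T +), process the symbols left to right:
Symbol T is a non-terminal. Add FIRST(T) \ {ε} = { '(', '+', 'b', 'd' }
T is not nullable (ε ∉ FIRST(T)), so stop here.
FIRST(T T +) = { '(', '+', 'b', 'd' }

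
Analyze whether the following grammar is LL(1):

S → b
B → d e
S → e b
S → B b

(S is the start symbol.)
A grammar is LL(1) if for each non-terminal N with multiple productions, the predict sets of those productions are pairwise disjoint, where PREDICT(N → α) = (FIRST(α) \ {ε}) ∪ (FOLLOW(N) if α ⇒* ε).

Relevant sets:
  FIRST(B) = { 'd' }

For S:
  PREDICT(S → b) = { 'b' }
  PREDICT(S → e b) = { 'e' }
  PREDICT(S → B b) = { 'd' }
B has a single production, so nothing to check there.

All predict sets are disjoint. The grammar IS LL(1).

Answer: Yes, the grammar is LL(1).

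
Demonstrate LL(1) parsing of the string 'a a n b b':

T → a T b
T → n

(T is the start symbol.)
LL(1) parsing maintains a stack (initially the start symbol over $) and the input. At each step: if the stack top is a terminal, match it against the current input token; if it is a non-terminal N, replace it with the RHS of M[N, lookahead] (the unique production whose predict set contains the lookahead).

Stack is shown with the top on the left.

Stack      Input        Action
------------------------------
T $        a a n b b $  output T → a T b
a T b $    a a n b b $  match 'a'
T b $      a n b b $    output T → a T b
a T b b $  a n b b $    match 'a'
T b b $    n b b $      output T → n
n b b $    n b b $      match 'n'
b b $      b b $        match 'b'
b $        b $          match 'b'
$          $            accept

The string is accepted.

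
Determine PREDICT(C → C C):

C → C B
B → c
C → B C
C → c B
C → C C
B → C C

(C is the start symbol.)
PREDICT(C → C C) = (FIRST(RHS) \ {ε}) ∪ (FOLLOW(C) if ε ∈ FIRST(RHS), i.e. RHS ⇒* ε)
FIRST(C) = { 'c' }
FIRST(C C) = { 'c' }
ε ∉ FIRST(C C), so FOLLOW(C) is not added.
PREDICT(C → C C) = { 'c' }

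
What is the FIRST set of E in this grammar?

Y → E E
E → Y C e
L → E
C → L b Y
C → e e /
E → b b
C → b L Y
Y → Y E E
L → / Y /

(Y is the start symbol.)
To compute FIRST(E), examine every production with E on the left-hand side, reading each right-hand side left to right until a non-nullable symbol is reached.

FIRST sets of the other non-terminals involved (by the same procedure, iterated to a fixed point):
  FIRST(Y) = { 'b' }

From E → Y C e:
  - Y is a non-terminal: add FIRST(Y) \ {ε} = { 'b' }
    Y is not nullable, so stop
From E → b b:
  - b is a terminal: add 'b' and stop

Collecting: FIRST(E) = { 'b' }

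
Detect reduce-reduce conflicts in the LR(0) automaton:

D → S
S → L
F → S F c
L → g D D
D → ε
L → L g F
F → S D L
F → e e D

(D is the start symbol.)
A reduce-reduce conflict occurs when an LR(0) state has two complete items [A → α .] and [B → β .] — both call for a reduction, and with no lookahead the parser cannot choose between them.

Augment with D' → D and build the canonical LR(0) collection (I0 = CLOSURE({[D' → . D]}), then GOTO on every symbol after a dot until no new states appear). It has 18 states:
  I0: { [D → . S], [D → .], [D' → . D], [L → . L g F], [L → . g D D], [S → . L] }  — shift, reduce
  I1: { [D' → D .] }  — accept
  I2: { [L → L . g F], [S → L .] }  — shift, reduce
  I3: { [D → S .] }  — reduce
  I4: { [D → . S], [D → .], [L → . L g F], [L → . g D D], [L → g . D D], [S → . L] }  — shift, reduce
  I5: { [D → . S], [D → .], [L → . L g F], [L → . g D D], [L → g D . D], [S → . L] }  — shift, reduce
  I6: { [L → g D D .] }  — reduce
  I7: { [F → . S D L], [F → . S F c], [F → . e e D], [L → . L g F], [L → . g D D], [L → L g . F], [S → . L] }  — shift
  I8: { [L → L g F .] }  — reduce
  I9: { [D → . S], [D → .], [F → . S D L], [F → . S F c], [F → . e e D], [F → S . D L], [F → S . F c], [L → . L g F], [L → . g D D], [S → . L] }  — shift, reduce
  I10: { [F → e . e D] }  — shift
  I11: { [D → . S], [D → .], [F → e e . D], [L → . L g F], [L → . g D D], [S → . L] }  — shift, reduce
  I12: { [F → e e D .] }  — reduce
  I13: { [F → S D . L], [L → . L g F], [L → . g D D] }  — shift
  I14: { [F → S F . c] }  — shift
  I15: { [D → . S], [D → .], [D → S .], [F → . S D L], [F → . S F c], [F → . e e D], [F → S . D L], [F → S . F c], [L → . L g F], [L → . g D D], [S → . L] }  — shift, 2 reduces
  I16: { [F → S F c .] }  — reduce
  I17: { [F → S D L .], [L → L . g F] }  — shift, reduce

I15 contains complete items [D → .], [D → S .] — reduce-reduce conflict.

Answer: Yes — I15: [D → .] vs [D → S .]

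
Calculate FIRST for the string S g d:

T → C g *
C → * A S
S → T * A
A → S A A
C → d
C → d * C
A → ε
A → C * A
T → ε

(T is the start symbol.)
FIRST sets of the non-terminals involved (from the grammar, by fixed-point iteration):
  FIRST(S) = { '*', 'd' }

To compute FIRST(S g d), process the symbols left to right:
Symbol S is a non-terminal. Add FIRST(S) \ {ε} = { '*', 'd' }
S is not nullable (ε ∉ FIRST(S)), so stop here.
FIRST(S g d) = { '*', 'd' }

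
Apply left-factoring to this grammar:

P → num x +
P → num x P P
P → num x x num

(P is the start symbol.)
P → num x P'
P' → +
P' → P P
P' → x num

Left-factoring transforms A → αβ₁ | αβ₂ into A → αA' and A' → β₁ | β₂
(α is the longest common prefix among the alternatives). Repeat until
no nonterminal has two alternatives with a common prefix.

Round 1: P has alternatives sharing prefix 'num x'. Introduce P': P → num x P'
  Add: P' → +
  Add: P' → P P
  Add: P' → x num

No remaining common prefixes — done.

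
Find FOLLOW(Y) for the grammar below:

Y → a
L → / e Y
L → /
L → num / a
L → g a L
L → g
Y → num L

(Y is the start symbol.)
{ $ }

Y is the start symbol, so $ ∈ FOLLOW(Y).
In L → / e Y: Y is at the end, add FOLLOW(L)

The FOLLOW sets referred to above (computed the same way, to a fixed point):
  FOLLOW(L) = { $ }

Taking the union: FOLLOW(Y) = { $ }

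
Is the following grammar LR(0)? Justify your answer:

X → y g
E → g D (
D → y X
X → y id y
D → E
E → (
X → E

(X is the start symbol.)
Augment with X' → X and build the canonical LR(0) collection (I0 = CLOSURE({[X' → . X]}), then GOTO on every symbol after a dot until no new states appear). It has 14 states:
  I0: { [E → . (], [E → . g D (], [X → . E], [X → . y g], [X → . y id y], [X' → . X] }  — shift
  I1: { [E → ( .] }  — reduce
  I2: { [X → E .] }  — reduce
  I3: { [X' → X .] }  — accept
  I4: { [D → . E], [D → . y X], [E → . (], [E → . g D (], [E → g . D (] }  — shift
  I5: { [X → y . g], [X → y . id y] }  — shift
  I6: { [X → y g .] }  — reduce
  I7: { [X → y id . y] }  — shift
  I8: { [X → y id y .] }  — reduce
  I9: { [E → g D . (] }  — shift
  I10: { [D → E .] }  — reduce
  I11: { [D → y . X], [E → . (], [E → . g D (], [X → . E], [X → . y g], [X → . y id y] }  — shift
  I12: { [D → y X .] }  — reduce
  I13: { [E → g D ( .] }  — reduce

Every state is either a pure shift/goto state or contains exactly one complete item and nothing to shift — no conflicts. The grammar is LR(0).

Answer: Yes, the grammar is LR(0)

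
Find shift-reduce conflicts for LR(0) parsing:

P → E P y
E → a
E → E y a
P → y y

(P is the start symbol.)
No shift-reduce conflicts

Augment with P' → P and build the canonical LR(0) collection (I0 = CLOSURE({[P' → . P]}), then GOTO on every symbol after a dot until no new states appear). It has 10 states:
  I0: { [E → . E y a], [E → . a], [P → . E P y], [P → . y y], [P' → . P] }  — shift
  I1: { [E → . E y a], [E → . a], [E → E . y a], [P → . E P y], [P → . y y], [P → E . P y] }  — shift
  I2: { [P' → P .] }  — accept
  I3: { [E → a .] }  — reduce
  I4: { [P → y . y] }  — shift
  I5: { [P → y y .] }  — reduce
  I6: { [P → E P . y] }  — shift
  I7: { [E → E y . a], [P → y . y] }  — shift
  I8: { [E → E y a .] }  — reduce
  I9: { [P → E P y .] }  — reduce

No state contains both a complete item and a shift item.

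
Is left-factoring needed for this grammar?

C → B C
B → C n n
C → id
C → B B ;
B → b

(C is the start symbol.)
Yes, C has productions with common prefix 'B'

Left-factoring is needed when two productions for the same non-terminal
share a common prefix on the right-hand side.

Productions for C:
  C → B C
  C → id
  C → B B ;
Productions for B:
  B → C n n
  B → b

Found common prefix 'B' in productions for C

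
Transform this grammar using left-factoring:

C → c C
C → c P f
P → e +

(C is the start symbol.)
Left-factoring transforms A → αβ₁ | αβ₂ into A → αA' and A' → β₁ | β₂
(α is the longest common prefix among the alternatives). Repeat until
no nonterminal has two alternatives with a common prefix.

Round 1: C has alternatives sharing prefix 'c'. Introduce C': C → c C'
  Add: C' → C
  Add: C' → P f

No remaining common prefixes — done.

Resulting grammar:
C → c C'
C' → C
C' → P f
P → e +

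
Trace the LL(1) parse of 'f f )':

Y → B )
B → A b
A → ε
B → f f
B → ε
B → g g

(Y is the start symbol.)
LL(1) parsing maintains a stack (initially the start symbol over $) and the input. At each step: if the stack top is a terminal, match it against the current input token; if it is a non-terminal N, replace it with the RHS of M[N, lookahead] (the unique production whose predict set contains the lookahead).

Stack is shown with the top on the left.

Stack    Input    Action
------------------------
Y $      f f ) $  output Y → B )
B ) $    f f ) $  output B → f f
f f ) $  f f ) $  match 'f'
f ) $    f ) $    match 'f'
) $      ) $      match ')'
$        $        accept

The string is accepted.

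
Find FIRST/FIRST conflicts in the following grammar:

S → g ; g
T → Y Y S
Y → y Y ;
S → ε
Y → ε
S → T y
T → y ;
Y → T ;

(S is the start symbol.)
Yes. S → g ';' g / S → T y on { 'g' }; T → Y Y S / T → y ';' on { 'y' }; Y → y Y ';' / Y → T ';' on { 'y' }

A FIRST/FIRST conflict occurs when two productions N → α and N → β for the same non-terminal have FIRST(α) ∩ FIRST(β) ≠ ∅ (with ε ∈ FIRST of a nullable right-hand side, so two nullable alternatives also conflict).

FIRST sets of the non-terminals at (or reachable through a nullable prefix from) the front of some alternative:
  FIRST(T) = { ';', 'g', 'y', ε }
  FIRST(Y) = { ';', 'g', 'y', ε }
  FIRST(S) = { ';', 'g', 'y', ε }

Productions for S:
  S → g ; g: FIRST = { 'g' }
  S → ε: FIRST = { ε }
  S → T y: FIRST = { ';', 'g', 'y' }
Productions for T:
  T → Y Y S: FIRST = { ';', 'g', 'y', ε }
  T → y ;: FIRST = { 'y' }
Productions for Y:
  Y → y Y ;: FIRST = { 'y' }
  Y → ε: FIRST = { ε }
  Y → T ;: FIRST = { ';', 'g', 'y' }

Conflict for S: S → g ; g and S → T y
  Overlap: { 'g' }
Conflict for T: T → Y Y S and T → y ;
  Overlap: { 'y' }
Conflict for Y: Y → y Y ; and Y → T ;
  Overlap: { 'y' }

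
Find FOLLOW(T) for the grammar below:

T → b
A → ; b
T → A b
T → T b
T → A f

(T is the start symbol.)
{ $, 'b' }

T is the start symbol, so $ ∈ FOLLOW(T).
In T → T b: T is followed by b, add FIRST(b) \ {ε} = { 'b' }

Taking the union: FOLLOW(T) = { $, 'b' }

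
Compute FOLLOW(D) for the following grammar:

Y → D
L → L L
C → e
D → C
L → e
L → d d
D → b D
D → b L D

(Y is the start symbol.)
{ $ }

In Y → D: D is at the end, add FOLLOW(Y)
In D → b D: D is at the end; this adds FOLLOW(D) to itself — nothing new
In D → b L D: D is at the end; this adds FOLLOW(D) to itself — nothing new

The FOLLOW sets referred to above (computed the same way, to a fixed point):
  FOLLOW(Y) = { $ }

Taking the union: FOLLOW(D) = { $ }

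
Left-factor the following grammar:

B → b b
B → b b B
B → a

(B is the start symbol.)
B → b b B'
B' → ε
B' → B
B → a

Left-factoring transforms A → αβ₁ | αβ₂ into A → αA' and A' → β₁ | β₂
(α is the longest common prefix among the alternatives). Repeat until
no nonterminal has two alternatives with a common prefix.

Round 1: B has alternatives sharing prefix 'b b'. Introduce B': B → b b B'
  Add: B' → ε
  Add: B' → B

No remaining common prefixes — done.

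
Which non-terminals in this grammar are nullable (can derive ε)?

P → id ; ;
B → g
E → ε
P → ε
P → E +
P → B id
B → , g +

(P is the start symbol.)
A non-terminal is nullable if it can derive ε (the empty string): either it has an ε-production, or it has a production whose right-hand side consists entirely of nullable non-terminals.

ε-productions: E → ε, P → ε
So E, P are immediately nullable.
No further non-terminal can be added: every production for the remaining non-terminals contains a terminal or a non-nullable non-terminal.
Nullable = { 'E', 'P' }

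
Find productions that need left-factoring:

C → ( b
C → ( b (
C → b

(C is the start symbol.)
Yes, C has productions with common prefix '( b'

Left-factoring is needed when two productions for the same non-terminal
share a common prefix on the right-hand side.

Productions for C:
  C → ( b
  C → ( b (
  C → b

Found common prefix '( b' in productions for C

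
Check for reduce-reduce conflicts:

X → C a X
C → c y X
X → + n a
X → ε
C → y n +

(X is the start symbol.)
Augment with X' → X and build the canonical LR(0) collection (I0 = CLOSURE({[X' → . X]}), then GOTO on every symbol after a dot until no new states appear). It has 14 states:
  I0: { [C → . c y X], [C → . y n +], [X → . + n a], [X → . C a X], [X → .], [X' → . X] }  — shift, reduce
  I1: { [X → + . n a] }  — shift
  I2: { [X → C . a X] }  — shift
  I3: { [X' → X .] }  — accept
  I4: { [C → c . y X] }  — shift
  I5: { [C → y . n +] }  — shift
  I6: { [C → y n . +] }  — shift
  I7: { [C → y n + .] }  — reduce
  I8: { [C → . c y X], [C → . y n +], [C → c y . X], [X → . + n a], [X → . C a X], [X → .] }  — shift, reduce
  I9: { [C → c y X .] }  — reduce
  I10: { [C → . c y X], [C → . y n +], [X → . + n a], [X → . C a X], [X → .], [X → C a . X] }  — shift, reduce
  I11: { [X → C a X .] }  — reduce
  I12: { [X → + n . a] }  — shift
  I13: { [X → + n a .] }  — reduce

No state contains more than one complete item.

Answer: No reduce-reduce conflicts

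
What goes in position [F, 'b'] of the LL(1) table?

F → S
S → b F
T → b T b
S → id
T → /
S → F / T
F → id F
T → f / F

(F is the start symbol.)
F → S

To find M[F, 'b'], we find productions for F where 'b' is in the predict set (PREDICT(N → α) = (FIRST(α) \ {ε}) ∪ (FOLLOW(N) if α ⇒* ε)).

Relevant sets:
  FIRST(S) = { 'b', 'id' }

F → S: PREDICT = { 'b', 'id' }
  'b' is in predict set, so this production goes in M[F, 'b']
F → id F: PREDICT = { 'id' }

M[F, 'b'] = F → S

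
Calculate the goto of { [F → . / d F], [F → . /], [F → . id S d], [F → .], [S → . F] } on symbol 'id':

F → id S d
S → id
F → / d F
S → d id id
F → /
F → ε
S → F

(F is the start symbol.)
{ [F → . / d F], [F → . /], [F → . id S d], [F → .], [F → id . S d], [S → . F], [S → . d id id], [S → . id] }

GOTO(I, 'id') = CLOSURE({ [A → αX.β] : [A → α.Xβ] ∈ I, X = 'id' })

Items with dot before 'id', with the dot advanced:
  [F → . id S d] → [F → id . S d]
Closure of the advanced items:
  [F → id . S d] has the dot before S: add [S → . id], [S → . d id id], [S → . F]
  [S → . F] has the dot before F: add [F → . id S d], [F → . / d F], [F → . /], [F → .]

GOTO = { [F → . / d F], [F → . /], [F → . id S d], [F → .], [F → id . S d], [S → . F], [S → . d id id], [S → . id] }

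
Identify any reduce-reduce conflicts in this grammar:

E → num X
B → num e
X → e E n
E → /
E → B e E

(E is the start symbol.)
A reduce-reduce conflict occurs when an LR(0) state has two complete items [A → α .] and [B → β .] — both call for a reduction, and with no lookahead the parser cannot choose between them.

Augment with E' → E and build the canonical LR(0) collection (I0 = CLOSURE({[E' → . E]}), then GOTO on every symbol after a dot until no new states appear). It has 11 states:
  I0: { [B → . num e], [E → . /], [E → . B e E], [E → . num X], [E' → . E] }  — shift
  I1: { [E → / .] }  — reduce
  I2: { [E → B . e E] }  — shift
  I3: { [E' → E .] }  — accept
  I4: { [B → num . e], [E → num . X], [X → . e E n] }  — shift
  I5: { [E → num X .] }  — reduce
  I6: { [B → . num e], [B → num e .], [E → . /], [E → . B e E], [E → . num X], [X → e . E n] }  — shift, reduce
  I7: { [X → e E . n] }  — shift
  I8: { [X → e E n .] }  — reduce
  I9: { [B → . num e], [E → . /], [E → . B e E], [E → . num X], [E → B e . E] }  — shift
  I10: { [E → B e E .] }  — reduce

No state contains more than one complete item.

Answer: No reduce-reduce conflicts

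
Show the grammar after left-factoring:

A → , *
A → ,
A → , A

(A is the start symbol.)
Left-factoring transforms A → αβ₁ | αβ₂ into A → αA' and A' → β₁ | β₂
(α is the longest common prefix among the alternatives). Repeat until
no nonterminal has two alternatives with a common prefix.

Round 1: A has alternatives sharing prefix ','. Introduce A': A → , A'
  Add: A' → *
  Add: A' → ε
  Add: A' → A

No remaining common prefixes — done.

Resulting grammar:
A → , A'
A' → *
A' → ε
A' → A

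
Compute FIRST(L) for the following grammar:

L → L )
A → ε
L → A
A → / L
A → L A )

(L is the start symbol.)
{ ')', '/', ε }

FIRST sets of the other non-terminals involved (by the same procedure, iterated to a fixed point):
  FIRST(A) = { ')', '/', ε }

From L → L ):
  - L is the symbol being defined: contributes nothing new
    L is nullable, so continue to the next symbol
  - ')' is a terminal: add ')' and stop
From L → A:
  - A is a non-terminal: add FIRST(A) \ {ε} = { ')', '/' }
    A is nullable and nothing follows, so the whole right-hand side can vanish: ε ∈ FIRST(L)

Collecting: FIRST(L) = { ')', '/', ε }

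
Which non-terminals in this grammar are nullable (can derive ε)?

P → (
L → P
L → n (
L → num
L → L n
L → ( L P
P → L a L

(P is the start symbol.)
A non-terminal is nullable if it can derive ε (the empty string): either it has an ε-production, or it has a production whose right-hand side consists entirely of nullable non-terminals.

There are no ε-productions, so no non-terminal can derive ε.
No non-terminals are nullable.

Answer: None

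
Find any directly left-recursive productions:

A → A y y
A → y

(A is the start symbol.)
Yes, A is left-recursive

A → A y y: LEFT RECURSIVE (starts with A)
A → y: starts with y

The grammar has direct left recursion on: A.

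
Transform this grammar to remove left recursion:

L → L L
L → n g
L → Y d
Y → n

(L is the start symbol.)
L is directly left-recursive. The standard transformation for
  A → A α₁ | ... | A α_m | β₁ | ... | β_n
is
  A  → β₁ A' | ... | β_n A'
  A' → α₁ A' | ... | α_m A' | ε

L → n g becomes L → n g L'
L → Y d becomes L → Y d L'
L → L L becomes L' → L L'
Add L' → ε

Productions for other non-terminals are unchanged:
  Y → n

Resulting grammar:
L → n g L'
L → Y d L'
L' → L L'
L' → ε
Y → n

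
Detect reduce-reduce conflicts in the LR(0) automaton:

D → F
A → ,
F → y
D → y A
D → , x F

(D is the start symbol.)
No reduce-reduce conflicts

Augment with D' → D and build the canonical LR(0) collection (I0 = CLOSURE({[D' → . D]}), then GOTO on every symbol after a dot until no new states appear). It has 10 states:
  I0: { [D → . , x F], [D → . F], [D → . y A], [D' → . D], [F → . y] }  — shift
  I1: { [D → , . x F] }  — shift
  I2: { [D' → D .] }  — accept
  I3: { [D → F .] }  — reduce
  I4: { [A → . ,], [D → y . A], [F → y .] }  — shift, reduce
  I5: { [A → , .] }  — reduce
  I6: { [D → y A .] }  — reduce
  I7: { [D → , x . F], [F → . y] }  — shift
  I8: { [D → , x F .] }  — reduce
  I9: { [F → y .] }  — reduce

No state contains more than one complete item.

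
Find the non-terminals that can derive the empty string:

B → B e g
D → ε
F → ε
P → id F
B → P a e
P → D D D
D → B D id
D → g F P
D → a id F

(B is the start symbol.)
ε-productions: D → ε, F → ε
So D, F are immediately nullable.
P → D D D: every symbol on the right is nullable, so P is nullable too.
No further non-terminal can be added: every production for the remaining non-terminals contains a terminal or a non-nullable non-terminal.
Nullable = { 'D', 'F', 'P' }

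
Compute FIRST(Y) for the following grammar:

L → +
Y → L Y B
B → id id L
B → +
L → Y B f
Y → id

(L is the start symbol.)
{ '+', 'id' }

To compute FIRST(Y), examine every production with Y on the left-hand side, reading each right-hand side left to right until a non-nullable symbol is reached.

FIRST sets of the other non-terminals involved (by the same procedure, iterated to a fixed point):
  FIRST(L) = { '+', 'id' }

From Y → L Y B:
  - L is a non-terminal: add FIRST(L) \ {ε} = { '+', 'id' }
    L is not nullable, so stop
From Y → id:
  - id is a terminal: add 'id' and stop

Collecting: FIRST(Y) = { '+', 'id' }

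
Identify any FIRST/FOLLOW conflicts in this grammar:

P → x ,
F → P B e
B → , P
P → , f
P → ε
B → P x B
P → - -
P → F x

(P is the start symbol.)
A FIRST/FOLLOW conflict occurs when a non-terminal N has a nullable alternative N → β (β ⇒* ε) and another alternative N → α with FIRST(α) ∩ FOLLOW(N) ≠ ∅: on such a lookahead the parser cannot decide between expanding α and letting N vanish via β.

Nullable non-terminals: P.
FIRST sets used below: FIRST(F) = { ',', '-', 'x' }

P: nullable alternative(s) P → ε; FOLLOW(P) = { $, ',', '-', 'e', 'x' }
  P → x ,: FIRST \ {ε} = { 'x' } — overlaps FOLLOW(P) on { 'x' }: CONFLICT
  P → , f: FIRST \ {ε} = { ',' } — overlaps FOLLOW(P) on { ',' }: CONFLICT
  P → ε: FIRST \ {ε} = { } — this is the only nullable alternative, skip
  P → - -: FIRST \ {ε} = { '-' } — overlaps FOLLOW(P) on { '-' }: CONFLICT
  P → F x: FIRST \ {ε} = { ',', '-', 'x' } — overlaps FOLLOW(P) on { ',', '-', 'x' }: CONFLICT

B, F have no nullable alternative, so no FIRST/FOLLOW check is needed there.

So the grammar has 4 FIRST/FOLLOW conflicts (marked CONFLICT above).

Answer: Yes. P → x ',' with FOLLOW(P) on { 'x' }; P → ',' f with FOLLOW(P) on { ',' }; P → '-' '-' with FOLLOW(P) on { '-' }; P → F x with FOLLOW(P) on { ',', '-', 'x' }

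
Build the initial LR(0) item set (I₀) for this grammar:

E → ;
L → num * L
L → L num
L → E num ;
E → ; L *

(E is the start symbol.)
First, augment the grammar with E' → E
I₀ = CLOSURE({ [E' → . E] }):
  [E' → . E] has the dot before E: add [E → . ;], [E → . ; L *]
No further items can be added.

I₀ = { [E → . ; L *], [E → . ;], [E' → . E] }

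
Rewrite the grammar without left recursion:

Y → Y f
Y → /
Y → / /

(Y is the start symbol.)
Y is directly left-recursive. The standard transformation for
  A → A α₁ | ... | A α_m | β₁ | ... | β_n
is
  A  → β₁ A' | ... | β_n A'
  A' → α₁ A' | ... | α_m A' | ε

Y → / becomes Y → / Y'
Y → / / becomes Y → / / Y'
Y → Y f becomes Y' → f Y'
Add Y' → ε

Resulting grammar:
Y → / Y'
Y → / / Y'
Y' → f Y'
Y' → ε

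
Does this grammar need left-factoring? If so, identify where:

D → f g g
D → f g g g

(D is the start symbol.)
Left-factoring is needed when two productions for the same non-terminal
share a common prefix on the right-hand side.

Productions for D:
  D → f g g
  D → f g g g

Found common prefix 'f g g' in productions for D

Answer: Yes, D has productions with common prefix 'f g g'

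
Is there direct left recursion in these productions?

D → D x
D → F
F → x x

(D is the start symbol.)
Yes, D is left-recursive

Direct left recursion occurs when N → N α for some non-terminal N (the right-hand side begins with the left-hand side itself).

D → D x: LEFT RECURSIVE (starts with D)
D → F: starts with F
F → x x: starts with x

The grammar has direct left recursion on: D.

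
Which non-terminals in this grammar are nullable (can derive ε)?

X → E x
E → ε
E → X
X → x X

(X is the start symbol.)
A non-terminal is nullable if it can derive ε (the empty string): either it has an ε-production, or it has a production whose right-hand side consists entirely of nullable non-terminals.

ε-productions: E → ε
So E is immediately nullable.
No further non-terminal can be added: every production for the remaining non-terminals contains a terminal or a non-nullable non-terminal.
Nullable = { 'E' }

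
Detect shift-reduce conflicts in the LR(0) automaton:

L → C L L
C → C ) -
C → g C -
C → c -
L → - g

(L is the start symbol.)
A shift-reduce conflict occurs when an LR(0) state has both:
  - a complete (reduce) item [A → α .] (dot at the end), and
  - a shift item [B → β . c γ] (dot before a terminal).

Augment with L' → L and build the canonical LR(0) collection (I0 = CLOSURE({[L' → . L]}), then GOTO on every symbol after a dot until no new states appear). It has 14 states:
  I0: { [C → . C ) -], [C → . c -], [C → . g C -], [L → . - g], [L → . C L L], [L' → . L] }  — shift
  I1: { [L → - . g] }  — shift
  I2: { [C → . C ) -], [C → . c -], [C → . g C -], [C → C . ) -], [L → . - g], [L → . C L L], [L → C . L L] }  — shift
  I3: { [L' → L .] }  — accept
  I4: { [C → c . -] }  — shift
  I5: { [C → . C ) -], [C → . c -], [C → . g C -], [C → g . C -] }  — shift
  I6: { [C → C . ) -], [C → g C . -] }  — shift
  I7: { [C → C ) . -] }  — shift
  I8: { [C → g C - .] }  — reduce
  I9: { [C → C ) - .] }  — reduce
  I10: { [C → c - .] }  — reduce
  I11: { [C → . C ) -], [C → . c -], [C → . g C -], [L → . - g], [L → . C L L], [L → C L . L] }  — shift
  I12: { [L → C L L .] }  — reduce
  I13: { [L → - g .] }  — reduce

No state contains both a complete item and a shift item.

Answer: No shift-reduce conflicts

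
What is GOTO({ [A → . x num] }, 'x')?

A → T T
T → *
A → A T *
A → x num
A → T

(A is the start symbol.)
{ [A → x . num] }

GOTO(I, 'x') = CLOSURE({ [A → αX.β] : [A → α.Xβ] ∈ I, X = 'x' })

Items with dot before 'x', with the dot advanced:
  [A → . x num] → [A → x . num]
Closure adds nothing (no advanced item has the dot before a non-terminal).

GOTO = { [A → x . num] }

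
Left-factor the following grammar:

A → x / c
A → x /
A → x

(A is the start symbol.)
Left-factoring transforms A → αβ₁ | αβ₂ into A → αA' and A' → β₁ | β₂
(α is the longest common prefix among the alternatives). Repeat until
no nonterminal has two alternatives with a common prefix.

Round 1: A has alternatives sharing prefix 'x'. Introduce A': A → x A'
  Add: A' → / c
  Add: A' → /
  Add: A' → ε

Round 2: A' has alternatives sharing prefix '/'. Introduce A'': A' → / A''
  Add: A'' → c
  Add: A'' → ε

No remaining common prefixes — done.

Resulting grammar:
A → x A'
A' → / A''
A'' → c
A'' → ε
A' → ε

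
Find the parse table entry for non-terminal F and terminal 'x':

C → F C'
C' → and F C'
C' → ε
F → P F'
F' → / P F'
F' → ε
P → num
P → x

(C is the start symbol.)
To find M[F, 'x'], we find productions for F where 'x' is in the predict set (PREDICT(N → α) = (FIRST(α) \ {ε}) ∪ (FOLLOW(N) if α ⇒* ε)).

Relevant sets:
  FIRST(P) = { 'num', 'x' }

F → P F': PREDICT = { 'num', 'x' }
  'x' is in predict set, so this production goes in M[F, 'x']

M[F, 'x'] = F → P F'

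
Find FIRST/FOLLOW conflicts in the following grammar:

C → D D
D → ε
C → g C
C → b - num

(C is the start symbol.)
No FIRST/FOLLOW conflicts.

A FIRST/FOLLOW conflict occurs when a non-terminal N has a nullable alternative N → β (β ⇒* ε) and another alternative N → α with FIRST(α) ∩ FOLLOW(N) ≠ ∅: on such a lookahead the parser cannot decide between expanding α and letting N vanish via β.

Nullable non-terminals: C, D.
FIRST sets used below: FIRST(D) = { ε }

C: nullable alternative(s) C → D D; FOLLOW(C) = { $ }
  C → D D: FIRST \ {ε} = { } — this is the only nullable alternative, skip
  C → g C: FIRST \ {ε} = { 'g' } — disjoint from FOLLOW(C)
  C → b - num: FIRST \ {ε} = { 'b' } — disjoint from FOLLOW(C)
D has a nullable alternative but only one production, so nothing to check.

No FIRST/FOLLOW conflicts found.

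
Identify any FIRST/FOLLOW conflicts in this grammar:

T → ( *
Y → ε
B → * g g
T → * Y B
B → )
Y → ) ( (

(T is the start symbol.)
Yes. Y → ')' '(' '(' with FOLLOW(Y) on { ')' }

Nullable non-terminals: Y.

Y: nullable alternative(s) Y → ε; FOLLOW(Y) = { ')', '*' }
  Y → ε: FIRST \ {ε} = { } — this is the only nullable alternative, skip
  Y → ) ( (: FIRST \ {ε} = { ')' } — overlaps FOLLOW(Y) on { ')' }: CONFLICT

B, T have no nullable alternative, so no FIRST/FOLLOW check is needed there.

So the grammar has 1 FIRST/FOLLOW conflict (marked CONFLICT above).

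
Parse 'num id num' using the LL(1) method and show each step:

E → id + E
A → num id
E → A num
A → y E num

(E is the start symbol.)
Stack is shown with the top on the left.

Stack         Input         Action
----------------------------------
E $           num id num $  output E → A num
A num $       num id num $  output A → num id
num id num $  num id num $  match 'num'
id num $      id num $      match 'id'
num $         num $         match 'num'
$             $             accept

The string is accepted.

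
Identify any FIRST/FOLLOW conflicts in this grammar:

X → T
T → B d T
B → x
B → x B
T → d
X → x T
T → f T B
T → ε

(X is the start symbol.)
Yes. T → B d T with FOLLOW(T) on { 'x' }

Nullable non-terminals: T, X.
FIRST sets used below: FIRST(B) = { 'x' }, FIRST(T) = { 'd', 'f', 'x', ε }

T: nullable alternative(s) T → ε; FOLLOW(T) = { $, 'x' }
  T → B d T: FIRST \ {ε} = { 'x' } — overlaps FOLLOW(T) on { 'x' }: CONFLICT
  T → d: FIRST \ {ε} = { 'd' } — disjoint from FOLLOW(T)
  T → f T B: FIRST \ {ε} = { 'f' } — disjoint from FOLLOW(T)
  T → ε: FIRST \ {ε} = { } — this is the only nullable alternative, skip

X: nullable alternative(s) X → T; FOLLOW(X) = { $ }
  X → T: FIRST \ {ε} = { 'd', 'f', 'x' } — this is the only nullable alternative, skip
  X → x T: FIRST \ {ε} = { 'x' } — disjoint from FOLLOW(X)

B has no nullable alternative, so no FIRST/FOLLOW check is needed there.

So the grammar has 1 FIRST/FOLLOW conflict (marked CONFLICT above).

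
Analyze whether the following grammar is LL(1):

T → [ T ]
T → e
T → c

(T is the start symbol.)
Yes, the grammar is LL(1).

For T:
  PREDICT(T → '[' T ']') = { '[' }
  PREDICT(T → e) = { 'e' }
  PREDICT(T → c) = { 'c' }

All predict sets are disjoint. The grammar IS LL(1).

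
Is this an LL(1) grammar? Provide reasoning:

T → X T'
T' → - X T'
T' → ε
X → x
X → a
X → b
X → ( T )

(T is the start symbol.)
Yes, the grammar is LL(1).

A grammar is LL(1) if for each non-terminal N with multiple productions, the predict sets of those productions are pairwise disjoint, where PREDICT(N → α) = (FIRST(α) \ {ε}) ∪ (FOLLOW(N) if α ⇒* ε).

Relevant sets:
  FOLLOW(T') = { $, ')' }

For T':
  PREDICT(T' → '-' X T') = { '-' }
  PREDICT(T' → ε) = { $, ')' }
For X:
  PREDICT(X → x) = { 'x' }
  PREDICT(X → a) = { 'a' }
  PREDICT(X → b) = { 'b' }
  PREDICT(X → '(' T ')') = { '(' }
T has a single production, so nothing to check there.

All predict sets are disjoint. The grammar IS LL(1).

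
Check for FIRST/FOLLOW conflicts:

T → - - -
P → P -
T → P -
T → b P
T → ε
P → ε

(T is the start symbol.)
Nullable non-terminals: P, T.
FIRST sets used below: FIRST(P) = { '-', ε }

P: nullable alternative(s) P → ε; FOLLOW(P) = { $, '-' }
  P → P -: FIRST \ {ε} = { '-' } — overlaps FOLLOW(P) on { '-' }: CONFLICT
  P → ε: FIRST \ {ε} = { } — this is the only nullable alternative, skip

T: nullable alternative(s) T → ε; FOLLOW(T) = { $ }
  T → - - -: FIRST \ {ε} = { '-' } — disjoint from FOLLOW(T)
  T → P -: FIRST \ {ε} = { '-' } — disjoint from FOLLOW(T)
  T → b P: FIRST \ {ε} = { 'b' } — disjoint from FOLLOW(T)
  T → ε: FIRST \ {ε} = { } — this is the only nullable alternative, skip

So the grammar has 1 FIRST/FOLLOW conflict (marked CONFLICT above).

Answer: Yes. P → P '-' with FOLLOW(P) on { '-' }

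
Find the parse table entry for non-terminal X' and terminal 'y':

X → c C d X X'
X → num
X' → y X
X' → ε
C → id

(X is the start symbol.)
To find M[X', 'y'], we find productions for X' where 'y' is in the predict set (PREDICT(N → α) = (FIRST(α) \ {ε}) ∪ (FOLLOW(N) if α ⇒* ε)).

Relevant sets:
  FOLLOW(X') = { $, 'y' }

X' → y X: PREDICT = { 'y' }
  'y' is in predict set, so this production goes in M[X', 'y']
X' → ε: PREDICT = { $, 'y' }
  'y' is in predict set, so this production goes in M[X', 'y']

M[X', 'y'] = X' → y X, X' → ε  (a multiply-defined cell — the grammar is not LL(1))

Answer: X' → y X, X' → ε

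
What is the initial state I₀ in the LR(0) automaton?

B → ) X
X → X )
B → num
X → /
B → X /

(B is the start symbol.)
{ [B → . ) X], [B → . X /], [B → . num], [B' → . B], [X → . /], [X → . X )] }

First, augment the grammar with B' → B
I₀ = CLOSURE({ [B' → . B] }):
  [B' → . B] has the dot before B: add [B → . ) X], [B → . num], [B → . X /]
  [B → . X /] has the dot before X: add [X → . X )], [X → . /]
No further items can be added.

I₀ = { [B → . ) X], [B → . X /], [B → . num], [B' → . B], [X → . /], [X → . X )] }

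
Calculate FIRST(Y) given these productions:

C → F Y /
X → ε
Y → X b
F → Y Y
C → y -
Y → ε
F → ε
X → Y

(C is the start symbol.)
To compute FIRST(Y), examine every production with Y on the left-hand side, reading each right-hand side left to right until a non-nullable symbol is reached.

FIRST sets of the other non-terminals involved (by the same procedure, iterated to a fixed point):
  FIRST(X) = { 'b', ε }

From Y → X b:
  - X is a non-terminal: add FIRST(X) \ {ε} = { 'b' }
    X is nullable, so continue to the next symbol
  - b is a terminal: add 'b' and stop
From Y → ε:
  - ε-production, so ε ∈ FIRST(Y)

Collecting: FIRST(Y) = { 'b', ε }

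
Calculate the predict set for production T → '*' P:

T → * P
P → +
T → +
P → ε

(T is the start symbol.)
PREDICT(T → '*' P) = (FIRST(RHS) \ {ε}) ∪ (FOLLOW(T) if ε ∈ FIRST(RHS), i.e. RHS ⇒* ε)
FIRST('*' P) = { '*' }
ε ∉ FIRST('*' P), so FOLLOW(T) is not added.
PREDICT(T → '*' P) = { '*' }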